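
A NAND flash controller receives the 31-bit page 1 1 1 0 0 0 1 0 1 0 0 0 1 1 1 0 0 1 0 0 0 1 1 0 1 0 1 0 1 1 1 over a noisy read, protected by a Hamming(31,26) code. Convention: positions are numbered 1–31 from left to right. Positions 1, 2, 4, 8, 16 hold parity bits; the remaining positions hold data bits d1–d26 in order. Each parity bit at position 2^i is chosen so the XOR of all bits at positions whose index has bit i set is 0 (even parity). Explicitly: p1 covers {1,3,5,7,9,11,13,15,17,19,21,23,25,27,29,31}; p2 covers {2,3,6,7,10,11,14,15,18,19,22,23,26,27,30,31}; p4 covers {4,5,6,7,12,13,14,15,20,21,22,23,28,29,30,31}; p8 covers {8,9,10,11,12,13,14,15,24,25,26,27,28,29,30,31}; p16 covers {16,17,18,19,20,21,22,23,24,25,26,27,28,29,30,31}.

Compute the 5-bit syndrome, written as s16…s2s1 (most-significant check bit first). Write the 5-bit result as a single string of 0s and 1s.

01111

s1 (pos 1,3,5,7,9,11,13,15,17,19,21,23,25,27,29,31): 1⊕1⊕0⊕1⊕1⊕0⊕1⊕1⊕0⊕0⊕0⊕1⊕1⊕1⊕1⊕1 = 1
s2 (pos 2,3,6,7,10,11,14,15,18,19,22,23,26,27,30,31): 1⊕1⊕0⊕1⊕0⊕0⊕1⊕1⊕1⊕0⊕1⊕1⊕0⊕1⊕1⊕1 = 1
s4 (pos 4,5,6,7,12,13,14,15,20,21,22,23,28,29,30,31): 0⊕0⊕0⊕1⊕0⊕1⊕1⊕1⊕0⊕0⊕1⊕1⊕0⊕1⊕1⊕1 = 1
s8 (pos 8,9,10,11,12,13,14,15,24,25,26,27,28,29,30,31): 0⊕1⊕0⊕0⊕0⊕1⊕1⊕1⊕0⊕1⊕0⊕1⊕0⊕1⊕1⊕1 = 1
s16 (pos 16,17,18,19,20,21,22,23,24,25,26,27,28,29,30,31): 0⊕0⊕1⊕0⊕0⊕0⊕1⊕1⊕0⊕1⊕0⊕1⊕0⊕1⊕1⊕1 = 0
Syndrome s16…s1 = 01111 → error at position 15.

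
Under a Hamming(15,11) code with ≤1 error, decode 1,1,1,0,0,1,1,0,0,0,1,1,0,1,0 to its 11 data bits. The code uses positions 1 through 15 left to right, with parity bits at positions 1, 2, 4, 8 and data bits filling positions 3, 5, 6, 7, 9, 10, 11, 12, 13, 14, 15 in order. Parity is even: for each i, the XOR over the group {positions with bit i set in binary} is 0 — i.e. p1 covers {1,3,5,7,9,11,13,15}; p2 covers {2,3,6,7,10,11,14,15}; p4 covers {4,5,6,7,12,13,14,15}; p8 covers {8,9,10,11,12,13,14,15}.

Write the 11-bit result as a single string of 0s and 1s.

s1 (pos 1,3,5,7,9,11,13,15): 1⊕1⊕0⊕1⊕0⊕1⊕0⊕0 = 0
s2 (pos 2,3,6,7,10,11,14,15): 1⊕1⊕1⊕1⊕0⊕1⊕1⊕0 = 0
s4 (pos 4,5,6,7,12,13,14,15): 0⊕0⊕1⊕1⊕1⊕0⊕1⊕0 = 0
s8 (pos 8,9,10,11,12,13,14,15): 0⊕0⊕0⊕1⊕1⊕0⊕1⊕0 = 1
Syndrome s8…s1 = 1000 → error at position 8.
Flip position 8: 111001100011010 → 111001110011010
Read data bits from positions 3,5,6,7,9,10,11,12,13,14,15: 10110011010

10110011010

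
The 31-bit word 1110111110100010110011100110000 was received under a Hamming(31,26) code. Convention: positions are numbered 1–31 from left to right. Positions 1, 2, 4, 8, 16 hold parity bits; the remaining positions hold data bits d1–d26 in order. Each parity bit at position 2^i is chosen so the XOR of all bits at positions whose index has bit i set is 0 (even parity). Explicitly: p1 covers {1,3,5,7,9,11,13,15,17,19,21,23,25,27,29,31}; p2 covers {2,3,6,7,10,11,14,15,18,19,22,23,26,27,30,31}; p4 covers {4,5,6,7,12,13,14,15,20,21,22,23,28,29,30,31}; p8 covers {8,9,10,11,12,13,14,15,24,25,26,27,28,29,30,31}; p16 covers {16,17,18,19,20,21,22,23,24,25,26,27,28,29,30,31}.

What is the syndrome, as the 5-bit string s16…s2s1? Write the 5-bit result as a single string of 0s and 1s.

10111

s1 (pos 1,3,5,7,9,11,13,15,17,19,21,23,25,27,29,31): 1⊕1⊕1⊕1⊕1⊕1⊕0⊕1⊕1⊕0⊕1⊕1⊕0⊕1⊕0⊕0 = 1
s2 (pos 2,3,6,7,10,11,14,15,18,19,22,23,26,27,30,31): 1⊕1⊕1⊕1⊕0⊕1⊕0⊕1⊕1⊕0⊕1⊕1⊕1⊕1⊕0⊕0 = 1
s4 (pos 4,5,6,7,12,13,14,15,20,21,22,23,28,29,30,31): 0⊕1⊕1⊕1⊕0⊕0⊕0⊕1⊕0⊕1⊕1⊕1⊕0⊕0⊕0⊕0 = 1
s8 (pos 8,9,10,11,12,13,14,15,24,25,26,27,28,29,30,31): 1⊕1⊕0⊕1⊕0⊕0⊕0⊕1⊕0⊕0⊕1⊕1⊕0⊕0⊕0⊕0 = 0
s16 (pos 16,17,18,19,20,21,22,23,24,25,26,27,28,29,30,31): 0⊕1⊕1⊕0⊕0⊕1⊕1⊕1⊕0⊕0⊕1⊕1⊕0⊕0⊕0⊕0 = 1
Syndrome s16…s1 = 10111 → error at position 23.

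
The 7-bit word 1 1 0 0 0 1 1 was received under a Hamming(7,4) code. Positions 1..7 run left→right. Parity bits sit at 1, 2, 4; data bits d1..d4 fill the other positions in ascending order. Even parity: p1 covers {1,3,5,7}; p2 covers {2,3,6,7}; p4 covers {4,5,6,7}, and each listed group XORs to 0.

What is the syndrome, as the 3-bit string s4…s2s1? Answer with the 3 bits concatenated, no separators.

010

s1 (pos 1,3,5,7): 1⊕0⊕0⊕1 = 0
s2 (pos 2,3,6,7): 1⊕0⊕1⊕1 = 1
s4 (pos 4,5,6,7): 0⊕0⊕1⊕1 = 0
Syndrome s4…s1 = 010 → error at position 2.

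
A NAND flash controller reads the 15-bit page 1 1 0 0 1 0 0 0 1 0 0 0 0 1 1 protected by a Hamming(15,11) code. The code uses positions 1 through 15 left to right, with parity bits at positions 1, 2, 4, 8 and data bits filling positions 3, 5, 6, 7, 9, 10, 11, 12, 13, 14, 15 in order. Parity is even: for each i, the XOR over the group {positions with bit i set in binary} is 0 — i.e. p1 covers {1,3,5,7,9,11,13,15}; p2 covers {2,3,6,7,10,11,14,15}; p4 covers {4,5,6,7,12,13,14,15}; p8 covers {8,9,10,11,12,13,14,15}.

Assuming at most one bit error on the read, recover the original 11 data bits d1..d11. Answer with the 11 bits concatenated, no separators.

01001000001

s1 (pos 1,3,5,7,9,11,13,15): 1⊕0⊕1⊕0⊕1⊕0⊕0⊕1 = 0
s2 (pos 2,3,6,7,10,11,14,15): 1⊕0⊕0⊕0⊕0⊕0⊕1⊕1 = 1
s4 (pos 4,5,6,7,12,13,14,15): 0⊕1⊕0⊕0⊕0⊕0⊕1⊕1 = 1
s8 (pos 8,9,10,11,12,13,14,15): 0⊕1⊕0⊕0⊕0⊕0⊕1⊕1 = 1
Syndrome s8…s1 = 1110 → error at position 14.
Flip position 14: 110010001000011 → 110010001000001
Read data bits from positions 3,5,6,7,9,10,11,12,13,14,15: 01001000001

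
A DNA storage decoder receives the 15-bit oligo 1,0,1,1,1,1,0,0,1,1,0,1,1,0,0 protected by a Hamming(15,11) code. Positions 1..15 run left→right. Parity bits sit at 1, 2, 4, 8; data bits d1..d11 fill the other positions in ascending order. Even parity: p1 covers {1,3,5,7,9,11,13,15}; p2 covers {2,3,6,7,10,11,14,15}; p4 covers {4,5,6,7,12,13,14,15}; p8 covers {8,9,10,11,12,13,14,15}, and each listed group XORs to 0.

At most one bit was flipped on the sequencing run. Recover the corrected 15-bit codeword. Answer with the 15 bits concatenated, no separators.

101111101101100

s1 (pos 1,3,5,7,9,11,13,15): 1⊕1⊕1⊕0⊕1⊕0⊕1⊕0 = 1
s2 (pos 2,3,6,7,10,11,14,15): 0⊕1⊕1⊕0⊕1⊕0⊕0⊕0 = 1
s4 (pos 4,5,6,7,12,13,14,15): 1⊕1⊕1⊕0⊕1⊕1⊕0⊕0 = 1
s8 (pos 8,9,10,11,12,13,14,15): 0⊕1⊕1⊕0⊕1⊕1⊕0⊕0 = 0
Syndrome s8…s1 = 0111 → error at position 7.
Flip position 7: 101111001101100 → 101111101101100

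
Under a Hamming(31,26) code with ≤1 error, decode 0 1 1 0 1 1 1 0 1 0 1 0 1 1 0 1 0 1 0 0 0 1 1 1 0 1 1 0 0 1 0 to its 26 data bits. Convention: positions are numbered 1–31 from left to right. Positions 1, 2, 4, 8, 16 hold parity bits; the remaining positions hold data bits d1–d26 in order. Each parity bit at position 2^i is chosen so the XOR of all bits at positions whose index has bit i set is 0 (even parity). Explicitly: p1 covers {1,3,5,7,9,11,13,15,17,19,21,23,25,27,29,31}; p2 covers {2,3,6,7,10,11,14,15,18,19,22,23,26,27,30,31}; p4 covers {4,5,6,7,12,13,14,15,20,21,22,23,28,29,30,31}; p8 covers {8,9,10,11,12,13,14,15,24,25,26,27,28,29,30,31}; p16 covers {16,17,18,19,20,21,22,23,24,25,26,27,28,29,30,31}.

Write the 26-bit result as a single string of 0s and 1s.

s1 (pos 1,3,5,7,9,11,13,15,17,19,21,23,25,27,29,31): 0⊕1⊕1⊕1⊕1⊕1⊕1⊕0⊕0⊕0⊕0⊕1⊕0⊕1⊕0⊕0 = 0
s2 (pos 2,3,6,7,10,11,14,15,18,19,22,23,26,27,30,31): 1⊕1⊕1⊕1⊕0⊕1⊕1⊕0⊕1⊕0⊕1⊕1⊕1⊕1⊕1⊕0 = 0
s4 (pos 4,5,6,7,12,13,14,15,20,21,22,23,28,29,30,31): 0⊕1⊕1⊕1⊕0⊕1⊕1⊕0⊕0⊕0⊕1⊕1⊕0⊕0⊕1⊕0 = 0
s8 (pos 8,9,10,11,12,13,14,15,24,25,26,27,28,29,30,31): 0⊕1⊕0⊕1⊕0⊕1⊕1⊕0⊕1⊕0⊕1⊕1⊕0⊕0⊕1⊕0 = 0
s16 (pos 16,17,18,19,20,21,22,23,24,25,26,27,28,29,30,31): 1⊕0⊕1⊕0⊕0⊕0⊕1⊕1⊕1⊕0⊕1⊕1⊕0⊕0⊕1⊕0 = 0
Syndrome s16…s1 = 00000 → no error.
Read data bits from positions 3,5,6,7,9,10,11,12,13,14,15,17,18,19,20,21,22,23,24,25,26,27,28,29,30,31: 11111010110010001110110010

11111010110010001110110010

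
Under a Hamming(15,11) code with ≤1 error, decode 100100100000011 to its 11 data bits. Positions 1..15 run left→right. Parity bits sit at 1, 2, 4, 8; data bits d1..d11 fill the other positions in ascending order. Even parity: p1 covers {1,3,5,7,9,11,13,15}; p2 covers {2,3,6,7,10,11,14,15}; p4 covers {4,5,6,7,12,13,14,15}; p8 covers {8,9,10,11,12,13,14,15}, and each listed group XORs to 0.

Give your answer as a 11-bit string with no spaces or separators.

s1 (pos 1,3,5,7,9,11,13,15): 1⊕0⊕0⊕1⊕0⊕0⊕0⊕1 = 1
s2 (pos 2,3,6,7,10,11,14,15): 0⊕0⊕0⊕1⊕0⊕0⊕1⊕1 = 1
s4 (pos 4,5,6,7,12,13,14,15): 1⊕0⊕0⊕1⊕0⊕0⊕1⊕1 = 0
s8 (pos 8,9,10,11,12,13,14,15): 0⊕0⊕0⊕0⊕0⊕0⊕1⊕1 = 0
Syndrome s8…s1 = 0011 → error at position 3.
Flip position 3: 100100100000011 → 101100100000011
Read data bits from positions 3,5,6,7,9,10,11,12,13,14,15: 10010000011

10010000011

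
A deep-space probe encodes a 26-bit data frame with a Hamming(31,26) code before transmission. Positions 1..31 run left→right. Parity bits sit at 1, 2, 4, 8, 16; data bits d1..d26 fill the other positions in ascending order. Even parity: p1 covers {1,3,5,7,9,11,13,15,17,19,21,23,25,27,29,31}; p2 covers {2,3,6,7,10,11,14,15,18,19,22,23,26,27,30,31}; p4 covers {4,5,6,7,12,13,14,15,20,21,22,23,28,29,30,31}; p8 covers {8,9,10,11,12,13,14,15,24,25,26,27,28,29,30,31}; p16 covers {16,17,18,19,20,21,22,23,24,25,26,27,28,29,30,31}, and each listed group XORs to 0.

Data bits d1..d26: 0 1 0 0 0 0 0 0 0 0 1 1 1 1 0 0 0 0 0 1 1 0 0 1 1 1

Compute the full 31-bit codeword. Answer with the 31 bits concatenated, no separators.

Place data at non-parity positions: p1 p2 0 p4 1 0 0 p8 0 0 0 0 0 0 1 p16 1 1 1 0 0 0 0 0 1 1 0 0 1 1 1
p1 (pos 1,3,5,7,9,11,13,15,17,19,21,23,25,27,29,31): XOR of data positions = 0⊕1⊕0⊕0⊕0⊕0⊕1⊕1⊕1⊕0⊕0⊕1⊕0⊕1⊕1 = 1
p2 (pos 2,3,6,7,10,11,14,15,18,19,22,23,26,27,30,31): XOR of data positions = 0⊕0⊕0⊕0⊕0⊕0⊕1⊕1⊕1⊕0⊕0⊕1⊕0⊕1⊕1 = 0
p4 (pos 4,5,6,7,12,13,14,15,20,21,22,23,28,29,30,31): XOR of data positions = 1⊕0⊕0⊕0⊕0⊕0⊕1⊕0⊕0⊕0⊕0⊕0⊕1⊕1⊕1 = 1
p8 (pos 8,9,10,11,12,13,14,15,24,25,26,27,28,29,30,31): XOR of data positions = 0⊕0⊕0⊕0⊕0⊕0⊕1⊕0⊕1⊕1⊕0⊕0⊕1⊕1⊕1 = 0
p16 (pos 16,17,18,19,20,21,22,23,24,25,26,27,28,29,30,31): XOR of data positions = 1⊕1⊕1⊕0⊕0⊕0⊕0⊕0⊕1⊕1⊕0⊕0⊕1⊕1⊕1 = 0
Codeword: 1001100000000010111000001100111

1001100000000010111000001100111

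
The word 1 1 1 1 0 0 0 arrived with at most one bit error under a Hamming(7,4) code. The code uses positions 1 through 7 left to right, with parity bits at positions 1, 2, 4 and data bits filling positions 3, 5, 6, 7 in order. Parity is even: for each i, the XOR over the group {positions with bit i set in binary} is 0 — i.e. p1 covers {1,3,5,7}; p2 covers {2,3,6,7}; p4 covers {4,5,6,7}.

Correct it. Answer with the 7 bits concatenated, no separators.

s1 (pos 1,3,5,7): 1⊕1⊕0⊕0 = 0
s2 (pos 2,3,6,7): 1⊕1⊕0⊕0 = 0
s4 (pos 4,5,6,7): 1⊕0⊕0⊕0 = 1
Syndrome s4…s1 = 100 → error at position 4.
Flip position 4: 1111000 → 1110000

1110000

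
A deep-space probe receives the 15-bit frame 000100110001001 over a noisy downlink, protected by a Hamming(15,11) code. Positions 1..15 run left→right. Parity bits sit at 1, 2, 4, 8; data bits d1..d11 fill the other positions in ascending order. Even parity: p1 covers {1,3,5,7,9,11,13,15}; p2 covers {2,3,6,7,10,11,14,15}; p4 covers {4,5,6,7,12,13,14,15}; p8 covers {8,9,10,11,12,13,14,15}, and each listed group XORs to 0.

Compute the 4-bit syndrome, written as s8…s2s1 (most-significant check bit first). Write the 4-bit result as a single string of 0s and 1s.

s1 (pos 1,3,5,7,9,11,13,15): 0⊕0⊕0⊕1⊕0⊕0⊕0⊕1 = 0
s2 (pos 2,3,6,7,10,11,14,15): 0⊕0⊕0⊕1⊕0⊕0⊕0⊕1 = 0
s4 (pos 4,5,6,7,12,13,14,15): 1⊕0⊕0⊕1⊕1⊕0⊕0⊕1 = 0
s8 (pos 8,9,10,11,12,13,14,15): 1⊕0⊕0⊕0⊕1⊕0⊕0⊕1 = 1
Syndrome s8…s1 = 1000 → error at position 8.

1000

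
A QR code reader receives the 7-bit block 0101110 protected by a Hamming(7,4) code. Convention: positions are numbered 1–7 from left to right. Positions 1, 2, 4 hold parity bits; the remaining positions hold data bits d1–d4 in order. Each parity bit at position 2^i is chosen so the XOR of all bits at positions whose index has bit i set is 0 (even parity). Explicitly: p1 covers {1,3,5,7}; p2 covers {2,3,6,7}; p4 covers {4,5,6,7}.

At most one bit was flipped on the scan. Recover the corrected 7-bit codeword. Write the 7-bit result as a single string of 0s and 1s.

0101010

s1 (pos 1,3,5,7): 0⊕0⊕1⊕0 = 1
s2 (pos 2,3,6,7): 1⊕0⊕1⊕0 = 0
s4 (pos 4,5,6,7): 1⊕1⊕1⊕0 = 1
Syndrome s4…s1 = 101 → error at position 5.
Flip position 5: 0101110 → 0101010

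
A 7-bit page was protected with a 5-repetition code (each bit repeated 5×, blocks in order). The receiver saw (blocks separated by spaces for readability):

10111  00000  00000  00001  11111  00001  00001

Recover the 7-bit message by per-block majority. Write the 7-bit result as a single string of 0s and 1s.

Block 1 (10111): 4 ones → 1
Block 2 (00000): 0 ones → 0
Block 3 (00000): 0 ones → 0
Block 4 (00001): 1 one → 0
Block 5 (11111): 5 ones → 1
Block 6 (00001): 1 one → 0
Block 7 (00001): 1 one → 0

1000100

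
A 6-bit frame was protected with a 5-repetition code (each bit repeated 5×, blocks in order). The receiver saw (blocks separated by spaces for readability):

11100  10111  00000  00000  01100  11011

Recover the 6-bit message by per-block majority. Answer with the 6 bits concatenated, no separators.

Block 1 (11100): 3 ones → 1
Block 2 (10111): 4 ones → 1
Block 3 (00000): 0 ones → 0
Block 4 (00000): 0 ones → 0
Block 5 (01100): 2 ones → 0
Block 6 (11011): 4 ones → 1

110001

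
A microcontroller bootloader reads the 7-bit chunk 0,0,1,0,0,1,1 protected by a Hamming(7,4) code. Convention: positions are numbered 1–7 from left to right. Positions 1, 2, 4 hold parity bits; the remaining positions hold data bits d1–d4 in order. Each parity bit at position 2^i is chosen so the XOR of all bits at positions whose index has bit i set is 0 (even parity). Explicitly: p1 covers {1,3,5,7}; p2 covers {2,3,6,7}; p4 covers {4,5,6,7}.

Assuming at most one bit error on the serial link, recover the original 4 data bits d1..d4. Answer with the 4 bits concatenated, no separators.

1011

s1 (pos 1,3,5,7): 0⊕1⊕0⊕1 = 0
s2 (pos 2,3,6,7): 0⊕1⊕1⊕1 = 1
s4 (pos 4,5,6,7): 0⊕0⊕1⊕1 = 0
Syndrome s4…s1 = 010 → error at position 2.
Flip position 2: 0010011 → 0110011
Read data bits from positions 3,5,6,7: 1011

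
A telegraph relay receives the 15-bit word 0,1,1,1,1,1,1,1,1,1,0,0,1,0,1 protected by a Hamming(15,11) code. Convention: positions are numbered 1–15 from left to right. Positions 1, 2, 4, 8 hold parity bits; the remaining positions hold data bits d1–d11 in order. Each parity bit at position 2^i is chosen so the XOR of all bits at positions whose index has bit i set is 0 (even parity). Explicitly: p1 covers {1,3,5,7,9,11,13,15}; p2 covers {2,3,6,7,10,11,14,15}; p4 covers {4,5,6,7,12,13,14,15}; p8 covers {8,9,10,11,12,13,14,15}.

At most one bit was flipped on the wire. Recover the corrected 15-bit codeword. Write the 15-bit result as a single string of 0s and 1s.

011111101100101

s1 (pos 1,3,5,7,9,11,13,15): 0⊕1⊕1⊕1⊕1⊕0⊕1⊕1 = 0
s2 (pos 2,3,6,7,10,11,14,15): 1⊕1⊕1⊕1⊕1⊕0⊕0⊕1 = 0
s4 (pos 4,5,6,7,12,13,14,15): 1⊕1⊕1⊕1⊕0⊕1⊕0⊕1 = 0
s8 (pos 8,9,10,11,12,13,14,15): 1⊕1⊕1⊕0⊕0⊕1⊕0⊕1 = 1
Syndrome s8…s1 = 1000 → error at position 8.
Flip position 8: 011111111100101 → 011111101100101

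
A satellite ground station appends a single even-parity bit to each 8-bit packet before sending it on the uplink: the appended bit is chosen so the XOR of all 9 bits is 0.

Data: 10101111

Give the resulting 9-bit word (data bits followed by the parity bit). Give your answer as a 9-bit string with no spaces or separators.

101011110

XOR of the 8 data bits: 1⊕0⊕1⊕0⊕1⊕1⊕1⊕1 = 0
Parity bit = 0 (so all 9 bits XOR to 0).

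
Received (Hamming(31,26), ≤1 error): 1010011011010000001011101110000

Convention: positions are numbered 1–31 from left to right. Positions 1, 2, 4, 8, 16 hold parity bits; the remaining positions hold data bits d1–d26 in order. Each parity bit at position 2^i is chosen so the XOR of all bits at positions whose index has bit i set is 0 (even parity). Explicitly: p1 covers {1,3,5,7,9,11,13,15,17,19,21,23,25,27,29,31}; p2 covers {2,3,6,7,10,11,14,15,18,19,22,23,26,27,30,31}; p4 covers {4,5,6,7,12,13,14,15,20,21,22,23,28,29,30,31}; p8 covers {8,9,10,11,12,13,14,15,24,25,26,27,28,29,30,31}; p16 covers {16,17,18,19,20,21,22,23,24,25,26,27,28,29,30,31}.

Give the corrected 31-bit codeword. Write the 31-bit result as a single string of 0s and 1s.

s1 (pos 1,3,5,7,9,11,13,15,17,19,21,23,25,27,29,31): 1⊕1⊕0⊕1⊕1⊕0⊕0⊕0⊕0⊕1⊕1⊕1⊕1⊕1⊕0⊕0 = 1
s2 (pos 2,3,6,7,10,11,14,15,18,19,22,23,26,27,30,31): 0⊕1⊕1⊕1⊕1⊕0⊕0⊕0⊕0⊕1⊕1⊕1⊕1⊕1⊕0⊕0 = 1
s4 (pos 4,5,6,7,12,13,14,15,20,21,22,23,28,29,30,31): 0⊕0⊕1⊕1⊕1⊕0⊕0⊕0⊕0⊕1⊕1⊕1⊕0⊕0⊕0⊕0 = 0
s8 (pos 8,9,10,11,12,13,14,15,24,25,26,27,28,29,30,31): 0⊕1⊕1⊕0⊕1⊕0⊕0⊕0⊕0⊕1⊕1⊕1⊕0⊕0⊕0⊕0 = 0
s16 (pos 16,17,18,19,20,21,22,23,24,25,26,27,28,29,30,31): 0⊕0⊕0⊕1⊕0⊕1⊕1⊕1⊕0⊕1⊕1⊕1⊕0⊕0⊕0⊕0 = 1
Syndrome s16…s1 = 10011 → error at position 19.
Flip position 19: 1010011011010000001011101110000 → 1010011011010000000011101110000

1010011011010000000011101110000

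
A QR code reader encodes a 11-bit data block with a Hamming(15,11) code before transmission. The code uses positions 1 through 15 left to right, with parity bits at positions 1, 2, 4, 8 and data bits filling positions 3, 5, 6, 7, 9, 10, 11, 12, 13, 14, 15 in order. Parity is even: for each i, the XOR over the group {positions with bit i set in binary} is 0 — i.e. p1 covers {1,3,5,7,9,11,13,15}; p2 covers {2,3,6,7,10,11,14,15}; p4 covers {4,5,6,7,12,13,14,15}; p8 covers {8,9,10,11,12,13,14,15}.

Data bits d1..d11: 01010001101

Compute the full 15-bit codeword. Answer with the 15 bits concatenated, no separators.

000110110001101

Place data at non-parity positions: p1 p2 0 p4 1 0 1 p8 0 0 0 1 1 0 1
p1 (pos 1,3,5,7,9,11,13,15): XOR of data positions = 0⊕1⊕1⊕0⊕0⊕1⊕1 = 0
p2 (pos 2,3,6,7,10,11,14,15): XOR of data positions = 0⊕0⊕1⊕0⊕0⊕0⊕1 = 0
p4 (pos 4,5,6,7,12,13,14,15): XOR of data positions = 1⊕0⊕1⊕1⊕1⊕0⊕1 = 1
p8 (pos 8,9,10,11,12,13,14,15): XOR of data positions = 0⊕0⊕0⊕1⊕1⊕0⊕1 = 1
Codeword: 000110110001101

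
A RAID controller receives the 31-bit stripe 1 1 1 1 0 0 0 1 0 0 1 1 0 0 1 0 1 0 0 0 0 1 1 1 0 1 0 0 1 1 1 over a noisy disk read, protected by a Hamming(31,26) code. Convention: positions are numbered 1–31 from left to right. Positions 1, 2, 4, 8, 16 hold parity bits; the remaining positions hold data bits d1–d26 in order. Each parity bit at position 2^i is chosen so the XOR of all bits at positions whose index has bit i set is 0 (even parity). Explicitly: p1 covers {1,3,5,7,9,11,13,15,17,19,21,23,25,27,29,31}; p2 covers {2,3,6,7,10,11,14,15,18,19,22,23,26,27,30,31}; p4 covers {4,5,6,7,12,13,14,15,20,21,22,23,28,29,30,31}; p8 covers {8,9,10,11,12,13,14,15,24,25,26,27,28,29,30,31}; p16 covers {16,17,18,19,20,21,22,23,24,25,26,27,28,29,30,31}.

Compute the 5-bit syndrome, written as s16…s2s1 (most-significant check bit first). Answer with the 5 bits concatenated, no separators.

01010

s1 (pos 1,3,5,7,9,11,13,15,17,19,21,23,25,27,29,31): 1⊕1⊕0⊕0⊕0⊕1⊕0⊕1⊕1⊕0⊕0⊕1⊕0⊕0⊕1⊕1 = 0
s2 (pos 2,3,6,7,10,11,14,15,18,19,22,23,26,27,30,31): 1⊕1⊕0⊕0⊕0⊕1⊕0⊕1⊕0⊕0⊕1⊕1⊕1⊕0⊕1⊕1 = 1
s4 (pos 4,5,6,7,12,13,14,15,20,21,22,23,28,29,30,31): 1⊕0⊕0⊕0⊕1⊕0⊕0⊕1⊕0⊕0⊕1⊕1⊕0⊕1⊕1⊕1 = 0
s8 (pos 8,9,10,11,12,13,14,15,24,25,26,27,28,29,30,31): 1⊕0⊕0⊕1⊕1⊕0⊕0⊕1⊕1⊕0⊕1⊕0⊕0⊕1⊕1⊕1 = 1
s16 (pos 16,17,18,19,20,21,22,23,24,25,26,27,28,29,30,31): 0⊕1⊕0⊕0⊕0⊕0⊕1⊕1⊕1⊕0⊕1⊕0⊕0⊕1⊕1⊕1 = 0
Syndrome s16…s1 = 01010 → error at position 10.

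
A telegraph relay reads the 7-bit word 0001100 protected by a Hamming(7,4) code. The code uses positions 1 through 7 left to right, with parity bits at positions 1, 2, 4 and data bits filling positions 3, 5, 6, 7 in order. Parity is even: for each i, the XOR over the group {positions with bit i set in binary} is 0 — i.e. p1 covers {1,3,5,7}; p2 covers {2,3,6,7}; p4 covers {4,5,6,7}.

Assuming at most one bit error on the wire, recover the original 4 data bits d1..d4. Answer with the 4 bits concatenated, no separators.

0100

s1 (pos 1,3,5,7): 0⊕0⊕1⊕0 = 1
s2 (pos 2,3,6,7): 0⊕0⊕0⊕0 = 0
s4 (pos 4,5,6,7): 1⊕1⊕0⊕0 = 0
Syndrome s4…s1 = 001 → error at position 1.
Flip position 1: 0001100 → 1001100
Read data bits from positions 3,5,6,7: 0100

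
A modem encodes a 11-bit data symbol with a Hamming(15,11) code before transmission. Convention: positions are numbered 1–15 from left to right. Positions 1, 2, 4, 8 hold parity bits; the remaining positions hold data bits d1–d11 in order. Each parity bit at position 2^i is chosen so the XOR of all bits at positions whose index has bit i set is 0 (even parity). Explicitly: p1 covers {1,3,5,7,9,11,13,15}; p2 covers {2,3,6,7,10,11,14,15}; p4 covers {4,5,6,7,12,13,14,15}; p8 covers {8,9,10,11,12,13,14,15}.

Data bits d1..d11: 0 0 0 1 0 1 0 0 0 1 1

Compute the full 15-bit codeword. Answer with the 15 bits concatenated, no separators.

000100110100011

Place data at non-parity positions: p1 p2 0 p4 0 0 1 p8 0 1 0 0 0 1 1
p1 (pos 1,3,5,7,9,11,13,15): XOR of data positions = 0⊕0⊕1⊕0⊕0⊕0⊕1 = 0
p2 (pos 2,3,6,7,10,11,14,15): XOR of data positions = 0⊕0⊕1⊕1⊕0⊕1⊕1 = 0
p4 (pos 4,5,6,7,12,13,14,15): XOR of data positions = 0⊕0⊕1⊕0⊕0⊕1⊕1 = 1
p8 (pos 8,9,10,11,12,13,14,15): XOR of data positions = 0⊕1⊕0⊕0⊕0⊕1⊕1 = 1
Codeword: 000100110100011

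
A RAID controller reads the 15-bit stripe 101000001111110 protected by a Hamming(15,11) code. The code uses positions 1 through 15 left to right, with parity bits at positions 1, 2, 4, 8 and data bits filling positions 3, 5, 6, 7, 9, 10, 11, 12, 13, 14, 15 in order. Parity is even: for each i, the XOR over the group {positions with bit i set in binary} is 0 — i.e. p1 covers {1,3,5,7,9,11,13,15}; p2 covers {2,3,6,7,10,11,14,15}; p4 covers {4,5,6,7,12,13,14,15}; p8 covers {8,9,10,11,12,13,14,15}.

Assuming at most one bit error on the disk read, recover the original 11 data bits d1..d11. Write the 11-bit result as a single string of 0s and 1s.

11001111110

s1 (pos 1,3,5,7,9,11,13,15): 1⊕1⊕0⊕0⊕1⊕1⊕1⊕0 = 1
s2 (pos 2,3,6,7,10,11,14,15): 0⊕1⊕0⊕0⊕1⊕1⊕1⊕0 = 0
s4 (pos 4,5,6,7,12,13,14,15): 0⊕0⊕0⊕0⊕1⊕1⊕1⊕0 = 1
s8 (pos 8,9,10,11,12,13,14,15): 0⊕1⊕1⊕1⊕1⊕1⊕1⊕0 = 0
Syndrome s8…s1 = 0101 → error at position 5.
Flip position 5: 101000001111110 → 101010001111110
Read data bits from positions 3,5,6,7,9,10,11,12,13,14,15: 11001111110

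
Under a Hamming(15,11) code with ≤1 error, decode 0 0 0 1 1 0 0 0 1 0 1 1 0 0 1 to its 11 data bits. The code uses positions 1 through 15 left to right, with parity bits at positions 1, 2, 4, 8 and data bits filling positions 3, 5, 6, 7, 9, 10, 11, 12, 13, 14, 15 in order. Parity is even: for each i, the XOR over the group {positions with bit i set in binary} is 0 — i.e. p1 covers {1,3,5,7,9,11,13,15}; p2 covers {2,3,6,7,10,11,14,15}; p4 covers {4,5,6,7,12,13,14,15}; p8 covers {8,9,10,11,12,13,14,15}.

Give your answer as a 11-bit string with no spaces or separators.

01001011001

s1 (pos 1,3,5,7,9,11,13,15): 0⊕0⊕1⊕0⊕1⊕1⊕0⊕1 = 0
s2 (pos 2,3,6,7,10,11,14,15): 0⊕0⊕0⊕0⊕0⊕1⊕0⊕1 = 0
s4 (pos 4,5,6,7,12,13,14,15): 1⊕1⊕0⊕0⊕1⊕0⊕0⊕1 = 0
s8 (pos 8,9,10,11,12,13,14,15): 0⊕1⊕0⊕1⊕1⊕0⊕0⊕1 = 0
Syndrome s8…s1 = 0000 → no error.
Read data bits from positions 3,5,6,7,9,10,11,12,13,14,15: 01001011001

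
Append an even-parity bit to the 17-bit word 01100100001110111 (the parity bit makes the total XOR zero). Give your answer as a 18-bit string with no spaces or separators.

011001000011101111

XOR of the 17 data bits: 0⊕1⊕1⊕0⊕0⊕1⊕0⊕0⊕0⊕0⊕1⊕1⊕1⊕0⊕1⊕1⊕1 = 1
Parity bit = 1 (so all 18 bits XOR to 0).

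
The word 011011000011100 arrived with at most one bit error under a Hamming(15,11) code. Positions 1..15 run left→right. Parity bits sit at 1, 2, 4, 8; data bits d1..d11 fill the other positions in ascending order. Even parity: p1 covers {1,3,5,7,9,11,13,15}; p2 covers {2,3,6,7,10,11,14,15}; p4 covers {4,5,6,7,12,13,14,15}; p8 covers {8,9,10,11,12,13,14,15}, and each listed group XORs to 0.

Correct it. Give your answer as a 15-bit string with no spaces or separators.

011011010011100

s1 (pos 1,3,5,7,9,11,13,15): 0⊕1⊕1⊕0⊕0⊕1⊕1⊕0 = 0
s2 (pos 2,3,6,7,10,11,14,15): 1⊕1⊕1⊕0⊕0⊕1⊕0⊕0 = 0
s4 (pos 4,5,6,7,12,13,14,15): 0⊕1⊕1⊕0⊕1⊕1⊕0⊕0 = 0
s8 (pos 8,9,10,11,12,13,14,15): 0⊕0⊕0⊕1⊕1⊕1⊕0⊕0 = 1
Syndrome s8…s1 = 1000 → error at position 8.
Flip position 8: 011011000011100 → 011011010011100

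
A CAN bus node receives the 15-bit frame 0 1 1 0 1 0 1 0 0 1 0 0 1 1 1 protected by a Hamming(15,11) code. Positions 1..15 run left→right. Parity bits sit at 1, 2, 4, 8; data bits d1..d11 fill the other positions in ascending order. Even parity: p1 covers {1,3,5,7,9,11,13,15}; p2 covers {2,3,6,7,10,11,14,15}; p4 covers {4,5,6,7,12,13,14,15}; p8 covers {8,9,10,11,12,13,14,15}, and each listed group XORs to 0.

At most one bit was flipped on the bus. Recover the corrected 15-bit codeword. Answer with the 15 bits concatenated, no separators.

s1 (pos 1,3,5,7,9,11,13,15): 0⊕1⊕1⊕1⊕0⊕0⊕1⊕1 = 1
s2 (pos 2,3,6,7,10,11,14,15): 1⊕1⊕0⊕1⊕1⊕0⊕1⊕1 = 0
s4 (pos 4,5,6,7,12,13,14,15): 0⊕1⊕0⊕1⊕0⊕1⊕1⊕1 = 1
s8 (pos 8,9,10,11,12,13,14,15): 0⊕0⊕1⊕0⊕0⊕1⊕1⊕1 = 0
Syndrome s8…s1 = 0101 → error at position 5.
Flip position 5: 011010100100111 → 011000100100111

011000100100111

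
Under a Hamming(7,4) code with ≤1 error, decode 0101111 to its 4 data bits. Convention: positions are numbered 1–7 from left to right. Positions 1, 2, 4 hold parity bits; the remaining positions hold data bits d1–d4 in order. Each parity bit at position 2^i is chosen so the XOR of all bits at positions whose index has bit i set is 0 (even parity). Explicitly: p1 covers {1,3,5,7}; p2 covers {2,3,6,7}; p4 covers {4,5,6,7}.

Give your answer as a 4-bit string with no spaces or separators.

s1 (pos 1,3,5,7): 0⊕0⊕1⊕1 = 0
s2 (pos 2,3,6,7): 1⊕0⊕1⊕1 = 1
s4 (pos 4,5,6,7): 1⊕1⊕1⊕1 = 0
Syndrome s4…s1 = 010 → error at position 2.
Flip position 2: 0101111 → 0001111
Read data bits from positions 3,5,6,7: 0111

0111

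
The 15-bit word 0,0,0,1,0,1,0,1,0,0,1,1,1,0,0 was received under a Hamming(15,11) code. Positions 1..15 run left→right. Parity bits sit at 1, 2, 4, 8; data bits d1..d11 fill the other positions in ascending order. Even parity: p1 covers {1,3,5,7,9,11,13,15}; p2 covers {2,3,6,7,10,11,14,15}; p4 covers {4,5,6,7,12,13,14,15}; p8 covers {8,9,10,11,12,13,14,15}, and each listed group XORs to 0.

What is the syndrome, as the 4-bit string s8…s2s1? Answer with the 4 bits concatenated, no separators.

s1 (pos 1,3,5,7,9,11,13,15): 0⊕0⊕0⊕0⊕0⊕1⊕1⊕0 = 0
s2 (pos 2,3,6,7,10,11,14,15): 0⊕0⊕1⊕0⊕0⊕1⊕0⊕0 = 0
s4 (pos 4,5,6,7,12,13,14,15): 1⊕0⊕1⊕0⊕1⊕1⊕0⊕0 = 0
s8 (pos 8,9,10,11,12,13,14,15): 1⊕0⊕0⊕1⊕1⊕1⊕0⊕0 = 0
Syndrome s8…s1 = 0000 → no error.

0000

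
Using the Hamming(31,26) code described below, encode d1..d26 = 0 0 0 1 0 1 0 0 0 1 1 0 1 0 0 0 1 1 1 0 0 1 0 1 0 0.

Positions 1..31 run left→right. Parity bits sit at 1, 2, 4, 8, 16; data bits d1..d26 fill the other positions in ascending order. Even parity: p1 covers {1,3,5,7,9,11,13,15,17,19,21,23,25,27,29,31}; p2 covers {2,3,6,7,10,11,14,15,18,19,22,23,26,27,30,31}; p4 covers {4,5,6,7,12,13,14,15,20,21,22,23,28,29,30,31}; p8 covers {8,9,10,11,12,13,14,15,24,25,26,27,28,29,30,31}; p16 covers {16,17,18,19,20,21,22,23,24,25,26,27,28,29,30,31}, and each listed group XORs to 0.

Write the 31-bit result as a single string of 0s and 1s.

1000001001000110010001110010100

Place data at non-parity positions: p1 p2 0 p4 0 0 1 p8 0 1 0 0 0 1 1 p16 0 1 0 0 0 1 1 1 0 0 1 0 1 0 0
p1 (pos 1,3,5,7,9,11,13,15,17,19,21,23,25,27,29,31): XOR of data positions = 0⊕0⊕1⊕0⊕0⊕0⊕1⊕0⊕0⊕0⊕1⊕0⊕1⊕1⊕0 = 1
p2 (pos 2,3,6,7,10,11,14,15,18,19,22,23,26,27,30,31): XOR of data positions = 0⊕0⊕1⊕1⊕0⊕1⊕1⊕1⊕0⊕1⊕1⊕0⊕1⊕0⊕0 = 0
p4 (pos 4,5,6,7,12,13,14,15,20,21,22,23,28,29,30,31): XOR of data positions = 0⊕0⊕1⊕0⊕0⊕1⊕1⊕0⊕0⊕1⊕1⊕0⊕1⊕0⊕0 = 0
p8 (pos 8,9,10,11,12,13,14,15,24,25,26,27,28,29,30,31): XOR of data positions = 0⊕1⊕0⊕0⊕0⊕1⊕1⊕1⊕0⊕0⊕1⊕0⊕1⊕0⊕0 = 0
p16 (pos 16,17,18,19,20,21,22,23,24,25,26,27,28,29,30,31): XOR of data positions = 0⊕1⊕0⊕0⊕0⊕1⊕1⊕1⊕0⊕0⊕1⊕0⊕1⊕0⊕0 = 0
Codeword: 1000001001000110010001110010100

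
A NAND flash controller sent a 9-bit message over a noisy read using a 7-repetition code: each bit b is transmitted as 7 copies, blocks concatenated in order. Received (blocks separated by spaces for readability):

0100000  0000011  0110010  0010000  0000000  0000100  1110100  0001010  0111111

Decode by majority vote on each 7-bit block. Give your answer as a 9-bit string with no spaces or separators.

Block 1 (0100000): 1 one → 0
Block 2 (0000011): 2 ones → 0
Block 3 (0110010): 3 ones → 0
Block 4 (0010000): 1 one → 0
Block 5 (0000000): 0 ones → 0
Block 6 (0000100): 1 one → 0
Block 7 (1110100): 4 ones → 1
Block 8 (0001010): 2 ones → 0
Block 9 (0111111): 6 ones → 1

000000101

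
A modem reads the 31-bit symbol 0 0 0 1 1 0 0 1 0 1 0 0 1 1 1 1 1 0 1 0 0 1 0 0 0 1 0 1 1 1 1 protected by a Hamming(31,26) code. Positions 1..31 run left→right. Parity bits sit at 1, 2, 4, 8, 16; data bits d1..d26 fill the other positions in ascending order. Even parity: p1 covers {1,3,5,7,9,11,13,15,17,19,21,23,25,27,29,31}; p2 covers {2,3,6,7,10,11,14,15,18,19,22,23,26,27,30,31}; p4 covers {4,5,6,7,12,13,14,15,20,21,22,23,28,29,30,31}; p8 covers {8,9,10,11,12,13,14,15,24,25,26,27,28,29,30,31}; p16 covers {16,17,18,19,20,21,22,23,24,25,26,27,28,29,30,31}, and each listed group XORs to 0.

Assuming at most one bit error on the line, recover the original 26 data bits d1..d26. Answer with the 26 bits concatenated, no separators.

s1 (pos 1,3,5,7,9,11,13,15,17,19,21,23,25,27,29,31): 0⊕0⊕1⊕0⊕0⊕0⊕1⊕1⊕1⊕1⊕0⊕0⊕0⊕0⊕1⊕1 = 1
s2 (pos 2,3,6,7,10,11,14,15,18,19,22,23,26,27,30,31): 0⊕0⊕0⊕0⊕1⊕0⊕1⊕1⊕0⊕1⊕1⊕0⊕1⊕0⊕1⊕1 = 0
s4 (pos 4,5,6,7,12,13,14,15,20,21,22,23,28,29,30,31): 1⊕1⊕0⊕0⊕0⊕1⊕1⊕1⊕0⊕0⊕1⊕0⊕1⊕1⊕1⊕1 = 0
s8 (pos 8,9,10,11,12,13,14,15,24,25,26,27,28,29,30,31): 1⊕0⊕1⊕0⊕0⊕1⊕1⊕1⊕0⊕0⊕1⊕0⊕1⊕1⊕1⊕1 = 0
s16 (pos 16,17,18,19,20,21,22,23,24,25,26,27,28,29,30,31): 1⊕1⊕0⊕1⊕0⊕0⊕1⊕0⊕0⊕0⊕1⊕0⊕1⊕1⊕1⊕1 = 1
Syndrome s16…s1 = 10001 → error at position 17.
Flip position 17: 0001100101001111101001000101111 → 0001100101001111001001000101111
Read data bits from positions 3,5,6,7,9,10,11,12,13,14,15,17,18,19,20,21,22,23,24,25,26,27,28,29,30,31: 01000100111001001000101111

01000100111001001000101111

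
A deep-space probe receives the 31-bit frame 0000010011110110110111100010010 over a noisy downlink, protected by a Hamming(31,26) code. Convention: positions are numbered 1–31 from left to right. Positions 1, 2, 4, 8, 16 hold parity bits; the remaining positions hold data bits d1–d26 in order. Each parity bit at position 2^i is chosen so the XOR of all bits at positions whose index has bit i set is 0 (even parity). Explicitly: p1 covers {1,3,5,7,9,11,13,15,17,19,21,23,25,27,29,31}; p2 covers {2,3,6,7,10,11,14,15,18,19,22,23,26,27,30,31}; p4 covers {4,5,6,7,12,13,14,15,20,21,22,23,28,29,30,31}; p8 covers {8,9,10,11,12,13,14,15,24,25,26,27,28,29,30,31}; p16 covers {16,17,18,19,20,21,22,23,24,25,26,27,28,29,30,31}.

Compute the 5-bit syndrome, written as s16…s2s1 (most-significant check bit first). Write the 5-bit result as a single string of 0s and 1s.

s1 (pos 1,3,5,7,9,11,13,15,17,19,21,23,25,27,29,31): 0⊕0⊕0⊕0⊕1⊕1⊕0⊕1⊕1⊕0⊕1⊕1⊕0⊕1⊕0⊕0 = 1
s2 (pos 2,3,6,7,10,11,14,15,18,19,22,23,26,27,30,31): 0⊕0⊕1⊕0⊕1⊕1⊕1⊕1⊕1⊕0⊕1⊕1⊕0⊕1⊕1⊕0 = 0
s4 (pos 4,5,6,7,12,13,14,15,20,21,22,23,28,29,30,31): 0⊕0⊕1⊕0⊕1⊕0⊕1⊕1⊕1⊕1⊕1⊕1⊕0⊕0⊕1⊕0 = 1
s8 (pos 8,9,10,11,12,13,14,15,24,25,26,27,28,29,30,31): 0⊕1⊕1⊕1⊕1⊕0⊕1⊕1⊕0⊕0⊕0⊕1⊕0⊕0⊕1⊕0 = 0
s16 (pos 16,17,18,19,20,21,22,23,24,25,26,27,28,29,30,31): 0⊕1⊕1⊕0⊕1⊕1⊕1⊕1⊕0⊕0⊕0⊕1⊕0⊕0⊕1⊕0 = 0
Syndrome s16…s1 = 00101 → error at position 5.

00101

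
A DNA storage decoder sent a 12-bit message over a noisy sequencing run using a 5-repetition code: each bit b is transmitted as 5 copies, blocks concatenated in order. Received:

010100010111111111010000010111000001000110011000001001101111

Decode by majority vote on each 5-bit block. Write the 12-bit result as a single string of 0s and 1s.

Block 1 (01010): 2 ones → 0
Block 2 (00101): 2 ones → 0
Block 3 (11111): 5 ones → 1
Block 4 (11101): 4 ones → 1
Block 5 (00000): 0 ones → 0
Block 6 (10111): 4 ones → 1
Block 7 (00000): 0 ones → 0
Block 8 (10001): 2 ones → 0
Block 9 (10011): 3 ones → 1
Block 10 (00000): 0 ones → 0
Block 11 (10011): 3 ones → 1
Block 12 (01111): 4 ones → 1

001101001011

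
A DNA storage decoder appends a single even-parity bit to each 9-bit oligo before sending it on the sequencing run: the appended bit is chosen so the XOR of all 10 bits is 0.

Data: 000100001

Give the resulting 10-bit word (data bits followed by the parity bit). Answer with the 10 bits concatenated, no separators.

0001000010

XOR of the 9 data bits: 0⊕0⊕0⊕1⊕0⊕0⊕0⊕0⊕1 = 0
Parity bit = 0 (so all 10 bits XOR to 0).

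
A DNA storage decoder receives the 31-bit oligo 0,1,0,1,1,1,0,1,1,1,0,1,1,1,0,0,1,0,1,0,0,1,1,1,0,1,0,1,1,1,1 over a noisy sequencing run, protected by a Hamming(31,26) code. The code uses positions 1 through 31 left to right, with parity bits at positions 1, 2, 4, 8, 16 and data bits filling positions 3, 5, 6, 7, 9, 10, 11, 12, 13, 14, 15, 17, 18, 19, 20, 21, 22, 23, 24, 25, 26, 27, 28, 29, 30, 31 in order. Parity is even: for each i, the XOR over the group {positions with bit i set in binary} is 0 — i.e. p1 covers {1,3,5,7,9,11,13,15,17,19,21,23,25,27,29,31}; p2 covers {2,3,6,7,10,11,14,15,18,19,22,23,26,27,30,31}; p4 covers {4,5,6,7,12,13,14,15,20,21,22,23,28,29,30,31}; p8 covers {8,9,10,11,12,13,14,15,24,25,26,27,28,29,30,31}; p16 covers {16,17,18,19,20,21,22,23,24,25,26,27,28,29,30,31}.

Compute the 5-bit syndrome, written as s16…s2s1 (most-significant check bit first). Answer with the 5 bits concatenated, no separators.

s1 (pos 1,3,5,7,9,11,13,15,17,19,21,23,25,27,29,31): 0⊕0⊕1⊕0⊕1⊕0⊕1⊕0⊕1⊕1⊕0⊕1⊕0⊕0⊕1⊕1 = 0
s2 (pos 2,3,6,7,10,11,14,15,18,19,22,23,26,27,30,31): 1⊕0⊕1⊕0⊕1⊕0⊕1⊕0⊕0⊕1⊕1⊕1⊕1⊕0⊕1⊕1 = 0
s4 (pos 4,5,6,7,12,13,14,15,20,21,22,23,28,29,30,31): 1⊕1⊕1⊕0⊕1⊕1⊕1⊕0⊕0⊕0⊕1⊕1⊕1⊕1⊕1⊕1 = 0
s8 (pos 8,9,10,11,12,13,14,15,24,25,26,27,28,29,30,31): 1⊕1⊕1⊕0⊕1⊕1⊕1⊕0⊕1⊕0⊕1⊕0⊕1⊕1⊕1⊕1 = 0
s16 (pos 16,17,18,19,20,21,22,23,24,25,26,27,28,29,30,31): 0⊕1⊕0⊕1⊕0⊕0⊕1⊕1⊕1⊕0⊕1⊕0⊕1⊕1⊕1⊕1 = 0
Syndrome s16…s1 = 00000 → no error.

00000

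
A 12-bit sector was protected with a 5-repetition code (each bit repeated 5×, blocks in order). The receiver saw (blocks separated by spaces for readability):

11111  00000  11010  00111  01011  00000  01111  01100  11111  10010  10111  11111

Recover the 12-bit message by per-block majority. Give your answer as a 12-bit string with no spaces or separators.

101110101011

Block 1 (11111): 5 ones → 1
Block 2 (00000): 0 ones → 0
Block 3 (11010): 3 ones → 1
Block 4 (00111): 3 ones → 1
Block 5 (01011): 3 ones → 1
Block 6 (00000): 0 ones → 0
Block 7 (01111): 4 ones → 1
Block 8 (01100): 2 ones → 0
Block 9 (11111): 5 ones → 1
Block 10 (10010): 2 ones → 0
Block 11 (10111): 4 ones → 1
Block 12 (11111): 5 ones → 1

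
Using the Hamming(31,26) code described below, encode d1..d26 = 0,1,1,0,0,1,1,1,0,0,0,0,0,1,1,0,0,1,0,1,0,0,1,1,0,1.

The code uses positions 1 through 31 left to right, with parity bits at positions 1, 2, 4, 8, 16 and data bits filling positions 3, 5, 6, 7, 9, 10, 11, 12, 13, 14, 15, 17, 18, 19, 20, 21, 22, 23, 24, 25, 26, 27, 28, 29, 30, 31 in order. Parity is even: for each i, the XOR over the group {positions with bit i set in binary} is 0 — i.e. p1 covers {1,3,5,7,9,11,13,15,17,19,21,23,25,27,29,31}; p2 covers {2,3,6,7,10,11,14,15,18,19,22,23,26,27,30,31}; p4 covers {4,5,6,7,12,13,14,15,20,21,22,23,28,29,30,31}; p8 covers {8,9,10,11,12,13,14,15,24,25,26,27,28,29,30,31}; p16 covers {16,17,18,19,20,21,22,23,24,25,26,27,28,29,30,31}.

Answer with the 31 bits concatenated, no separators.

Place data at non-parity positions: p1 p2 0 p4 1 1 0 p8 0 1 1 1 0 0 0 p16 0 0 1 1 0 0 1 0 1 0 0 1 1 0 1
p1 (pos 1,3,5,7,9,11,13,15,17,19,21,23,25,27,29,31): XOR of data positions = 0⊕1⊕0⊕0⊕1⊕0⊕0⊕0⊕1⊕0⊕1⊕1⊕0⊕1⊕1 = 1
p2 (pos 2,3,6,7,10,11,14,15,18,19,22,23,26,27,30,31): XOR of data positions = 0⊕1⊕0⊕1⊕1⊕0⊕0⊕0⊕1⊕0⊕1⊕0⊕0⊕0⊕1 = 0
p4 (pos 4,5,6,7,12,13,14,15,20,21,22,23,28,29,30,31): XOR of data positions = 1⊕1⊕0⊕1⊕0⊕0⊕0⊕1⊕0⊕0⊕1⊕1⊕1⊕0⊕1 = 0
p8 (pos 8,9,10,11,12,13,14,15,24,25,26,27,28,29,30,31): XOR of data positions = 0⊕1⊕1⊕1⊕0⊕0⊕0⊕0⊕1⊕0⊕0⊕1⊕1⊕0⊕1 = 1
p16 (pos 16,17,18,19,20,21,22,23,24,25,26,27,28,29,30,31): XOR of data positions = 0⊕0⊕1⊕1⊕0⊕0⊕1⊕0⊕1⊕0⊕0⊕1⊕1⊕0⊕1 = 1
Codeword: 1000110101110001001100101001101

1000110101110001001100101001101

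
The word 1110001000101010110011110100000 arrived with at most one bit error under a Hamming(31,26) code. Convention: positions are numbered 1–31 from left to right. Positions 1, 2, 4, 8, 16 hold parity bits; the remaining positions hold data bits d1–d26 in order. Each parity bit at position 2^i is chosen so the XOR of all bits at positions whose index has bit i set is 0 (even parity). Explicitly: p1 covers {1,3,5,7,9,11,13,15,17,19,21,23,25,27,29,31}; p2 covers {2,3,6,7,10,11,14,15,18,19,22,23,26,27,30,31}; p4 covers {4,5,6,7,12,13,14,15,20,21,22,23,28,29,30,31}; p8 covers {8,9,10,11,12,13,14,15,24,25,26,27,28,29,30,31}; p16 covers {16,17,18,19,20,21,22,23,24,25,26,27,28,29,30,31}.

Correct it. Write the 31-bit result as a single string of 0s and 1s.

s1 (pos 1,3,5,7,9,11,13,15,17,19,21,23,25,27,29,31): 1⊕1⊕0⊕1⊕0⊕1⊕1⊕1⊕1⊕0⊕1⊕1⊕0⊕0⊕0⊕0 = 1
s2 (pos 2,3,6,7,10,11,14,15,18,19,22,23,26,27,30,31): 1⊕1⊕0⊕1⊕0⊕1⊕0⊕1⊕1⊕0⊕1⊕1⊕1⊕0⊕0⊕0 = 1
s4 (pos 4,5,6,7,12,13,14,15,20,21,22,23,28,29,30,31): 0⊕0⊕0⊕1⊕0⊕1⊕0⊕1⊕0⊕1⊕1⊕1⊕0⊕0⊕0⊕0 = 0
s8 (pos 8,9,10,11,12,13,14,15,24,25,26,27,28,29,30,31): 0⊕0⊕0⊕1⊕0⊕1⊕0⊕1⊕1⊕0⊕1⊕0⊕0⊕0⊕0⊕0 = 1
s16 (pos 16,17,18,19,20,21,22,23,24,25,26,27,28,29,30,31): 0⊕1⊕1⊕0⊕0⊕1⊕1⊕1⊕1⊕0⊕1⊕0⊕0⊕0⊕0⊕0 = 1
Syndrome s16…s1 = 11011 → error at position 27.
Flip position 27: 1110001000101010110011110100000 → 1110001000101010110011110110000

1110001000101010110011110110000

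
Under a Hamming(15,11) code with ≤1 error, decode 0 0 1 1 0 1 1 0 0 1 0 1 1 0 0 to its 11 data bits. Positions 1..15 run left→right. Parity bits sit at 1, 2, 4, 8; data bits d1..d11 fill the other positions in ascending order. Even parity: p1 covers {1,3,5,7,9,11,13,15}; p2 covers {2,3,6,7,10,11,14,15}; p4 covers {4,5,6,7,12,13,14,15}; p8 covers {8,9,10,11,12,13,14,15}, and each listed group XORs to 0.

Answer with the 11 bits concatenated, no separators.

s1 (pos 1,3,5,7,9,11,13,15): 0⊕1⊕0⊕1⊕0⊕0⊕1⊕0 = 1
s2 (pos 2,3,6,7,10,11,14,15): 0⊕1⊕1⊕1⊕1⊕0⊕0⊕0 = 0
s4 (pos 4,5,6,7,12,13,14,15): 1⊕0⊕1⊕1⊕1⊕1⊕0⊕0 = 1
s8 (pos 8,9,10,11,12,13,14,15): 0⊕0⊕1⊕0⊕1⊕1⊕0⊕0 = 1
Syndrome s8…s1 = 1101 → error at position 13.
Flip position 13: 001101100101100 → 001101100101000
Read data bits from positions 3,5,6,7,9,10,11,12,13,14,15: 10110101000

10110101000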